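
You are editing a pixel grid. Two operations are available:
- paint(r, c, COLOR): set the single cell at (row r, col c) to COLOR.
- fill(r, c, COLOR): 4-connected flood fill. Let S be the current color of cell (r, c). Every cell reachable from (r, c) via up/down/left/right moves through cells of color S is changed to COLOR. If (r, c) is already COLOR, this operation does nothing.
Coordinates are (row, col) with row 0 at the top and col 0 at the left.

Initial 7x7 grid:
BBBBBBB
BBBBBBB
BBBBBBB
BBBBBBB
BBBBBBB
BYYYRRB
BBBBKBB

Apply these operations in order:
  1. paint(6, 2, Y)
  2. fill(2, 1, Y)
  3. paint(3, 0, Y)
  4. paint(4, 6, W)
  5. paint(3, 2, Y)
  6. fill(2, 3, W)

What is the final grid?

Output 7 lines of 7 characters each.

After op 1 paint(6,2,Y):
BBBBBBB
BBBBBBB
BBBBBBB
BBBBBBB
BBBBBBB
BYYYRRB
BBYBKBB
After op 2 fill(2,1,Y) [41 cells changed]:
YYYYYYY
YYYYYYY
YYYYYYY
YYYYYYY
YYYYYYY
YYYYRRY
YYYBKYY
After op 3 paint(3,0,Y):
YYYYYYY
YYYYYYY
YYYYYYY
YYYYYYY
YYYYYYY
YYYYRRY
YYYBKYY
After op 4 paint(4,6,W):
YYYYYYY
YYYYYYY
YYYYYYY
YYYYYYY
YYYYYYW
YYYYRRY
YYYBKYY
After op 5 paint(3,2,Y):
YYYYYYY
YYYYYYY
YYYYYYY
YYYYYYY
YYYYYYW
YYYYRRY
YYYBKYY
After op 6 fill(2,3,W) [41 cells changed]:
WWWWWWW
WWWWWWW
WWWWWWW
WWWWWWW
WWWWWWW
WWWWRRY
WWWBKYY

Answer: WWWWWWW
WWWWWWW
WWWWWWW
WWWWWWW
WWWWWWW
WWWWRRY
WWWBKYY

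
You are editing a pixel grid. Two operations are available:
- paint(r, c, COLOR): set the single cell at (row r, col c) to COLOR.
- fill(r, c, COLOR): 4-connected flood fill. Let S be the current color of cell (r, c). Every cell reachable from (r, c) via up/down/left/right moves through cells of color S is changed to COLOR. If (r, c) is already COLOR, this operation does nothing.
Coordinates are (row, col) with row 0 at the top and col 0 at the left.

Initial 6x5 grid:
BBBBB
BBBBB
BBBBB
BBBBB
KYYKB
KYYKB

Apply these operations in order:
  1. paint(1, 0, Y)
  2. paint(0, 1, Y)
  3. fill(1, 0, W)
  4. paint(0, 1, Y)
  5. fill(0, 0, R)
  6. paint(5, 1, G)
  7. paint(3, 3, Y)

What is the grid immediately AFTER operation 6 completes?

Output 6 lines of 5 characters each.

After op 1 paint(1,0,Y):
BBBBB
YBBBB
BBBBB
BBBBB
KYYKB
KYYKB
After op 2 paint(0,1,Y):
BYBBB
YBBBB
BBBBB
BBBBB
KYYKB
KYYKB
After op 3 fill(1,0,W) [1 cells changed]:
BYBBB
WBBBB
BBBBB
BBBBB
KYYKB
KYYKB
After op 4 paint(0,1,Y):
BYBBB
WBBBB
BBBBB
BBBBB
KYYKB
KYYKB
After op 5 fill(0,0,R) [1 cells changed]:
RYBBB
WBBBB
BBBBB
BBBBB
KYYKB
KYYKB
After op 6 paint(5,1,G):
RYBBB
WBBBB
BBBBB
BBBBB
KYYKB
KGYKB

Answer: RYBBB
WBBBB
BBBBB
BBBBB
KYYKB
KGYKB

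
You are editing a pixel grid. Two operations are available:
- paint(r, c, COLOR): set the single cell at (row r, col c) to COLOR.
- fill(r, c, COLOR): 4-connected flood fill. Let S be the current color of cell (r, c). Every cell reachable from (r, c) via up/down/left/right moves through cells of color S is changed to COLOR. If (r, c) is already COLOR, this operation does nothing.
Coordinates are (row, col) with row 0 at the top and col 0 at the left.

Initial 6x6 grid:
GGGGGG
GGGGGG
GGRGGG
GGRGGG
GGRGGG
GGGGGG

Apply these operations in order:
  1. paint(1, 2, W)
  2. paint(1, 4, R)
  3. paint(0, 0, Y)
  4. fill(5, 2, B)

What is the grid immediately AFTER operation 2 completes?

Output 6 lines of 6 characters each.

After op 1 paint(1,2,W):
GGGGGG
GGWGGG
GGRGGG
GGRGGG
GGRGGG
GGGGGG
After op 2 paint(1,4,R):
GGGGGG
GGWGRG
GGRGGG
GGRGGG
GGRGGG
GGGGGG

Answer: GGGGGG
GGWGRG
GGRGGG
GGRGGG
GGRGGG
GGGGGG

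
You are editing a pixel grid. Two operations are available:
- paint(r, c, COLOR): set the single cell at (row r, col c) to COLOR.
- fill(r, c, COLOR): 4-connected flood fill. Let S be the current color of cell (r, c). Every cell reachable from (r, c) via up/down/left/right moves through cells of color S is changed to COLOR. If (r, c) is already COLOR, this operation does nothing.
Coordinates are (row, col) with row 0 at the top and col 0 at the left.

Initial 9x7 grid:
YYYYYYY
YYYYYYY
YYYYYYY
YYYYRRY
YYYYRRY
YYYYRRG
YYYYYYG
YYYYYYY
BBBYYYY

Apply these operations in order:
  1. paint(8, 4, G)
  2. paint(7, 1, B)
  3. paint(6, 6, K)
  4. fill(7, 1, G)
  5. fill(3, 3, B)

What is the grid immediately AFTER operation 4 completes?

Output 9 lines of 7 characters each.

Answer: YYYYYYY
YYYYYYY
YYYYYYY
YYYYRRY
YYYYRRY
YYYYRRG
YYYYYYK
YGYYYYY
GGGYGYY

Derivation:
After op 1 paint(8,4,G):
YYYYYYY
YYYYYYY
YYYYYYY
YYYYRRY
YYYYRRY
YYYYRRG
YYYYYYG
YYYYYYY
BBBYGYY
After op 2 paint(7,1,B):
YYYYYYY
YYYYYYY
YYYYYYY
YYYYRRY
YYYYRRY
YYYYRRG
YYYYYYG
YBYYYYY
BBBYGYY
After op 3 paint(6,6,K):
YYYYYYY
YYYYYYY
YYYYYYY
YYYYRRY
YYYYRRY
YYYYRRG
YYYYYYK
YBYYYYY
BBBYGYY
After op 4 fill(7,1,G) [4 cells changed]:
YYYYYYY
YYYYYYY
YYYYYYY
YYYYRRY
YYYYRRY
YYYYRRG
YYYYYYK
YGYYYYY
GGGYGYY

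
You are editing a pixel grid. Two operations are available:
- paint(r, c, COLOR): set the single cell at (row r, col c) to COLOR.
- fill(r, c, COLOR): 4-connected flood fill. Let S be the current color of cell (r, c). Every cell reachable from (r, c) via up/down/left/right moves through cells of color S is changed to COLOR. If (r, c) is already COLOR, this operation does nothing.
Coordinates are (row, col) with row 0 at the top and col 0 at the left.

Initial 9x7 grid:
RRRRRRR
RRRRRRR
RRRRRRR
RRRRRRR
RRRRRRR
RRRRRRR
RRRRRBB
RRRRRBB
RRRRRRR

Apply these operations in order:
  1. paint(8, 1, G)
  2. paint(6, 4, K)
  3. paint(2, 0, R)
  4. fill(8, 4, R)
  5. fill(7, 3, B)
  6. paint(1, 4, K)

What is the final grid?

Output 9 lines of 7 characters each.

Answer: BBBBBBB
BBBBKBB
BBBBBBB
BBBBBBB
BBBBBBB
BBBBBBB
BBBBKBB
BBBBBBB
BGBBBBB

Derivation:
After op 1 paint(8,1,G):
RRRRRRR
RRRRRRR
RRRRRRR
RRRRRRR
RRRRRRR
RRRRRRR
RRRRRBB
RRRRRBB
RGRRRRR
After op 2 paint(6,4,K):
RRRRRRR
RRRRRRR
RRRRRRR
RRRRRRR
RRRRRRR
RRRRRRR
RRRRKBB
RRRRRBB
RGRRRRR
After op 3 paint(2,0,R):
RRRRRRR
RRRRRRR
RRRRRRR
RRRRRRR
RRRRRRR
RRRRRRR
RRRRKBB
RRRRRBB
RGRRRRR
After op 4 fill(8,4,R) [0 cells changed]:
RRRRRRR
RRRRRRR
RRRRRRR
RRRRRRR
RRRRRRR
RRRRRRR
RRRRKBB
RRRRRBB
RGRRRRR
After op 5 fill(7,3,B) [57 cells changed]:
BBBBBBB
BBBBBBB
BBBBBBB
BBBBBBB
BBBBBBB
BBBBBBB
BBBBKBB
BBBBBBB
BGBBBBB
After op 6 paint(1,4,K):
BBBBBBB
BBBBKBB
BBBBBBB
BBBBBBB
BBBBBBB
BBBBBBB
BBBBKBB
BBBBBBB
BGBBBBB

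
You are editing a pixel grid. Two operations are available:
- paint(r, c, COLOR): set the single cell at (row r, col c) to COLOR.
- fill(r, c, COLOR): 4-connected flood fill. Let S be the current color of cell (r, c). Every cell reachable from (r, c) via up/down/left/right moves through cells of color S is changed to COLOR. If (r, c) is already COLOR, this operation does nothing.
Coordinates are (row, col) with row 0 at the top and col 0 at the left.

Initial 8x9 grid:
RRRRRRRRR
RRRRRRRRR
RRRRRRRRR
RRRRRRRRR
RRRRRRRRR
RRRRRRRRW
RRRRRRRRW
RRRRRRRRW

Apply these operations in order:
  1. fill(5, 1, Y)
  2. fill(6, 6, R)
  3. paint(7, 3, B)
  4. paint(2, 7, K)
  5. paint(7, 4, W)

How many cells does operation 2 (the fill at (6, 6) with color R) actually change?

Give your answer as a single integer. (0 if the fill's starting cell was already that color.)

After op 1 fill(5,1,Y) [69 cells changed]:
YYYYYYYYY
YYYYYYYYY
YYYYYYYYY
YYYYYYYYY
YYYYYYYYY
YYYYYYYYW
YYYYYYYYW
YYYYYYYYW
After op 2 fill(6,6,R) [69 cells changed]:
RRRRRRRRR
RRRRRRRRR
RRRRRRRRR
RRRRRRRRR
RRRRRRRRR
RRRRRRRRW
RRRRRRRRW
RRRRRRRRW

Answer: 69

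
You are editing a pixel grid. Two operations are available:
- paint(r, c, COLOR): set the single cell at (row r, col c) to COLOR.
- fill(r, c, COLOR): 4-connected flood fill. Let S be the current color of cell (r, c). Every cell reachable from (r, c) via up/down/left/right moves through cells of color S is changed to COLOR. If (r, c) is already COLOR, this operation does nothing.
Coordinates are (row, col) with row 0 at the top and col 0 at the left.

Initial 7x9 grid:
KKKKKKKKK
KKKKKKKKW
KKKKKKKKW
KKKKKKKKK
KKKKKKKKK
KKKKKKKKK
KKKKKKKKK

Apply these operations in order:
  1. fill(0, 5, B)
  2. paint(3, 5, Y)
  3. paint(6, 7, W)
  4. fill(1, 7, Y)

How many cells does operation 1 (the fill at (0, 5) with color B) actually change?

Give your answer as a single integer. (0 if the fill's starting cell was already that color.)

After op 1 fill(0,5,B) [61 cells changed]:
BBBBBBBBB
BBBBBBBBW
BBBBBBBBW
BBBBBBBBB
BBBBBBBBB
BBBBBBBBB
BBBBBBBBB

Answer: 61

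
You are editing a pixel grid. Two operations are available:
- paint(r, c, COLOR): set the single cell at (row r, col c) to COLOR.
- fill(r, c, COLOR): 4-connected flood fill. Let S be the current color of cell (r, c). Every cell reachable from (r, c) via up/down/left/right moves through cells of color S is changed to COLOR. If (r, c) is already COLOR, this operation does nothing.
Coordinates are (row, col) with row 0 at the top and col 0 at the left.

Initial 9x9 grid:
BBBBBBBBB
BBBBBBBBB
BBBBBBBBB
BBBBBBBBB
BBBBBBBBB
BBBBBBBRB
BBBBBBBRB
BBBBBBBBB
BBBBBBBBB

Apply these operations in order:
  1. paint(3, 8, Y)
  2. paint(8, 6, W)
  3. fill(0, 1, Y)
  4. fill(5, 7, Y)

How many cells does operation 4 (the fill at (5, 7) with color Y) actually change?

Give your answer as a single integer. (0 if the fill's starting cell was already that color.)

After op 1 paint(3,8,Y):
BBBBBBBBB
BBBBBBBBB
BBBBBBBBB
BBBBBBBBY
BBBBBBBBB
BBBBBBBRB
BBBBBBBRB
BBBBBBBBB
BBBBBBBBB
After op 2 paint(8,6,W):
BBBBBBBBB
BBBBBBBBB
BBBBBBBBB
BBBBBBBBY
BBBBBBBBB
BBBBBBBRB
BBBBBBBRB
BBBBBBBBB
BBBBBBWBB
After op 3 fill(0,1,Y) [77 cells changed]:
YYYYYYYYY
YYYYYYYYY
YYYYYYYYY
YYYYYYYYY
YYYYYYYYY
YYYYYYYRY
YYYYYYYRY
YYYYYYYYY
YYYYYYWYY
After op 4 fill(5,7,Y) [2 cells changed]:
YYYYYYYYY
YYYYYYYYY
YYYYYYYYY
YYYYYYYYY
YYYYYYYYY
YYYYYYYYY
YYYYYYYYY
YYYYYYYYY
YYYYYYWYY

Answer: 2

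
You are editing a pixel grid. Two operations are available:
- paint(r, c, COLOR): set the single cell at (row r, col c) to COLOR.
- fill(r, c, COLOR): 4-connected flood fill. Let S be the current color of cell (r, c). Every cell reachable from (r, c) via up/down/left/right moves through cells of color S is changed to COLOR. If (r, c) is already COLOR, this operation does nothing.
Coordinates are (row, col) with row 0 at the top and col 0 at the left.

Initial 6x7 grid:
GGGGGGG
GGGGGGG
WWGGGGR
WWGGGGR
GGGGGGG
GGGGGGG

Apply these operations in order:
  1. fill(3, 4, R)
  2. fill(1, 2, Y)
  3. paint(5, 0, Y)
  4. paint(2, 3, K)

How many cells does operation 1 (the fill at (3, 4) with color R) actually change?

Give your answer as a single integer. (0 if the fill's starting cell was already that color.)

Answer: 36

Derivation:
After op 1 fill(3,4,R) [36 cells changed]:
RRRRRRR
RRRRRRR
WWRRRRR
WWRRRRR
RRRRRRR
RRRRRRR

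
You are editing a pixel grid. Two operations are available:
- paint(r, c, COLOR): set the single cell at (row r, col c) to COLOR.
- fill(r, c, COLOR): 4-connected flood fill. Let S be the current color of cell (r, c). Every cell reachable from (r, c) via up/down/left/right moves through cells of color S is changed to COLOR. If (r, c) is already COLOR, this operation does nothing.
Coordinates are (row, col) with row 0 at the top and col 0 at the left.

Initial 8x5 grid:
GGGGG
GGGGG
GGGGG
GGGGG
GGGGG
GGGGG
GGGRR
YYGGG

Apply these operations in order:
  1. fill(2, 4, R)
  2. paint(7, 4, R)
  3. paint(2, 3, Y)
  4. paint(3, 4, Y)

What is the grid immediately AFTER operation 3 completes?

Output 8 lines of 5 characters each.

After op 1 fill(2,4,R) [36 cells changed]:
RRRRR
RRRRR
RRRRR
RRRRR
RRRRR
RRRRR
RRRRR
YYRRR
After op 2 paint(7,4,R):
RRRRR
RRRRR
RRRRR
RRRRR
RRRRR
RRRRR
RRRRR
YYRRR
After op 3 paint(2,3,Y):
RRRRR
RRRRR
RRRYR
RRRRR
RRRRR
RRRRR
RRRRR
YYRRR

Answer: RRRRR
RRRRR
RRRYR
RRRRR
RRRRR
RRRRR
RRRRR
YYRRR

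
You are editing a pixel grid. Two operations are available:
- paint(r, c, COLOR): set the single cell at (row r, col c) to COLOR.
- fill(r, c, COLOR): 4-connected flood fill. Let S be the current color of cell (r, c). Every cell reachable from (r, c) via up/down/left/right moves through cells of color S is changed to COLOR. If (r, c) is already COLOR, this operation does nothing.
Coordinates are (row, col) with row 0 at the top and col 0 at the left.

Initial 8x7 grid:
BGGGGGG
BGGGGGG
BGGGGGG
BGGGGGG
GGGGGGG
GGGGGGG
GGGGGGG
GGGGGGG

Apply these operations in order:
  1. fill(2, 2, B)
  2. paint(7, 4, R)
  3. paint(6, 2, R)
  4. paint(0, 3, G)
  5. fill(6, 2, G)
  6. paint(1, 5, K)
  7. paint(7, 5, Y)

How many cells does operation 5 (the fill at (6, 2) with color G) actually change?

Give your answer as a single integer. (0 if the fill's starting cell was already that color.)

Answer: 1

Derivation:
After op 1 fill(2,2,B) [52 cells changed]:
BBBBBBB
BBBBBBB
BBBBBBB
BBBBBBB
BBBBBBB
BBBBBBB
BBBBBBB
BBBBBBB
After op 2 paint(7,4,R):
BBBBBBB
BBBBBBB
BBBBBBB
BBBBBBB
BBBBBBB
BBBBBBB
BBBBBBB
BBBBRBB
After op 3 paint(6,2,R):
BBBBBBB
BBBBBBB
BBBBBBB
BBBBBBB
BBBBBBB
BBBBBBB
BBRBBBB
BBBBRBB
After op 4 paint(0,3,G):
BBBGBBB
BBBBBBB
BBBBBBB
BBBBBBB
BBBBBBB
BBBBBBB
BBRBBBB
BBBBRBB
After op 5 fill(6,2,G) [1 cells changed]:
BBBGBBB
BBBBBBB
BBBBBBB
BBBBBBB
BBBBBBB
BBBBBBB
BBGBBBB
BBBBRBB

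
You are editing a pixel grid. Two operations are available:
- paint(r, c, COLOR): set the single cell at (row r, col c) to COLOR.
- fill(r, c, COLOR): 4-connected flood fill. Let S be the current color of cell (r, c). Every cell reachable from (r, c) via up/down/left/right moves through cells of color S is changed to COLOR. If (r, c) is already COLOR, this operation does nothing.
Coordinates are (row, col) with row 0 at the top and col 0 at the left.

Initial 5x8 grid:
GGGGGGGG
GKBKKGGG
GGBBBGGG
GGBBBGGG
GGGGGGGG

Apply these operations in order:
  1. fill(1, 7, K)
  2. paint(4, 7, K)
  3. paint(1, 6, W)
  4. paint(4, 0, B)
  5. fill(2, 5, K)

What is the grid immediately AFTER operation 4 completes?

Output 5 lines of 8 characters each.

After op 1 fill(1,7,K) [30 cells changed]:
KKKKKKKK
KKBKKKKK
KKBBBKKK
KKBBBKKK
KKKKKKKK
After op 2 paint(4,7,K):
KKKKKKKK
KKBKKKKK
KKBBBKKK
KKBBBKKK
KKKKKKKK
After op 3 paint(1,6,W):
KKKKKKKK
KKBKKKWK
KKBBBKKK
KKBBBKKK
KKKKKKKK
After op 4 paint(4,0,B):
KKKKKKKK
KKBKKKWK
KKBBBKKK
KKBBBKKK
BKKKKKKK

Answer: KKKKKKKK
KKBKKKWK
KKBBBKKK
KKBBBKKK
BKKKKKKK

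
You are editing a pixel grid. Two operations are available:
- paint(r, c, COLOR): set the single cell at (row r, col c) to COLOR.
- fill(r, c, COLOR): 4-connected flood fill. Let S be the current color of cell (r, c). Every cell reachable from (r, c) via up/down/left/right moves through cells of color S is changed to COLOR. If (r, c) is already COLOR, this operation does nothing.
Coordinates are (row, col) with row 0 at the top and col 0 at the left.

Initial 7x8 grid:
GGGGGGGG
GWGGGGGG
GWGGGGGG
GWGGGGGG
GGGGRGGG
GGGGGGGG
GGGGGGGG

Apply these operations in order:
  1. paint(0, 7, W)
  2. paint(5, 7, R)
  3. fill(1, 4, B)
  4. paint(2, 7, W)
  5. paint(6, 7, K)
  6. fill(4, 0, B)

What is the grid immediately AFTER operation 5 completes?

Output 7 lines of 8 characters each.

Answer: BBBBBBBW
BWBBBBBB
BWBBBBBW
BWBBBBBB
BBBBRBBB
BBBBBBBR
BBBBBBBK

Derivation:
After op 1 paint(0,7,W):
GGGGGGGW
GWGGGGGG
GWGGGGGG
GWGGGGGG
GGGGRGGG
GGGGGGGG
GGGGGGGG
After op 2 paint(5,7,R):
GGGGGGGW
GWGGGGGG
GWGGGGGG
GWGGGGGG
GGGGRGGG
GGGGGGGR
GGGGGGGG
After op 3 fill(1,4,B) [50 cells changed]:
BBBBBBBW
BWBBBBBB
BWBBBBBB
BWBBBBBB
BBBBRBBB
BBBBBBBR
BBBBBBBB
After op 4 paint(2,7,W):
BBBBBBBW
BWBBBBBB
BWBBBBBW
BWBBBBBB
BBBBRBBB
BBBBBBBR
BBBBBBBB
After op 5 paint(6,7,K):
BBBBBBBW
BWBBBBBB
BWBBBBBW
BWBBBBBB
BBBBRBBB
BBBBBBBR
BBBBBBBK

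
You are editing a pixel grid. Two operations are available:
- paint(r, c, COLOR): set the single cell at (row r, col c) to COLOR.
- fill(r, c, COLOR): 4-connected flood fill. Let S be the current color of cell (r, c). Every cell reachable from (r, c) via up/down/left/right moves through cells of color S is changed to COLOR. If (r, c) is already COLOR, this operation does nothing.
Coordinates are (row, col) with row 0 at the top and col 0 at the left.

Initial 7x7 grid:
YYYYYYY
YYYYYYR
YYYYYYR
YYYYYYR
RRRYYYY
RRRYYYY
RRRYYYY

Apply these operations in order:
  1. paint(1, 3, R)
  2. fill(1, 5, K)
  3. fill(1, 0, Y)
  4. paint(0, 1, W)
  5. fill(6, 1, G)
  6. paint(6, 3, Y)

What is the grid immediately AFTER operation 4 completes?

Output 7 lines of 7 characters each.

Answer: YWYYYYY
YYYRYYR
YYYYYYR
YYYYYYR
RRRYYYY
RRRYYYY
RRRYYYY

Derivation:
After op 1 paint(1,3,R):
YYYYYYY
YYYRYYR
YYYYYYR
YYYYYYR
RRRYYYY
RRRYYYY
RRRYYYY
After op 2 fill(1,5,K) [36 cells changed]:
KKKKKKK
KKKRKKR
KKKKKKR
KKKKKKR
RRRKKKK
RRRKKKK
RRRKKKK
After op 3 fill(1,0,Y) [36 cells changed]:
YYYYYYY
YYYRYYR
YYYYYYR
YYYYYYR
RRRYYYY
RRRYYYY
RRRYYYY
After op 4 paint(0,1,W):
YWYYYYY
YYYRYYR
YYYYYYR
YYYYYYR
RRRYYYY
RRRYYYY
RRRYYYY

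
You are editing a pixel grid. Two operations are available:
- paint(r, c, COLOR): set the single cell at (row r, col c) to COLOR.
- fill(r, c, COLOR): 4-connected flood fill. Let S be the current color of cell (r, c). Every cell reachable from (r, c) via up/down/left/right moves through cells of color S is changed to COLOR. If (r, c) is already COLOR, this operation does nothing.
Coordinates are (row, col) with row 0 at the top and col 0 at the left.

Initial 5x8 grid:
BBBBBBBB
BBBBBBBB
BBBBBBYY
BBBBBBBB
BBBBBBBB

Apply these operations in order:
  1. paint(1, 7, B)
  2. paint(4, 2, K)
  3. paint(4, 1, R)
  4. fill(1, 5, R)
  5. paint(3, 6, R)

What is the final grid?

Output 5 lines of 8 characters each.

After op 1 paint(1,7,B):
BBBBBBBB
BBBBBBBB
BBBBBBYY
BBBBBBBB
BBBBBBBB
After op 2 paint(4,2,K):
BBBBBBBB
BBBBBBBB
BBBBBBYY
BBBBBBBB
BBKBBBBB
After op 3 paint(4,1,R):
BBBBBBBB
BBBBBBBB
BBBBBBYY
BBBBBBBB
BRKBBBBB
After op 4 fill(1,5,R) [36 cells changed]:
RRRRRRRR
RRRRRRRR
RRRRRRYY
RRRRRRRR
RRKRRRRR
After op 5 paint(3,6,R):
RRRRRRRR
RRRRRRRR
RRRRRRYY
RRRRRRRR
RRKRRRRR

Answer: RRRRRRRR
RRRRRRRR
RRRRRRYY
RRRRRRRR
RRKRRRRR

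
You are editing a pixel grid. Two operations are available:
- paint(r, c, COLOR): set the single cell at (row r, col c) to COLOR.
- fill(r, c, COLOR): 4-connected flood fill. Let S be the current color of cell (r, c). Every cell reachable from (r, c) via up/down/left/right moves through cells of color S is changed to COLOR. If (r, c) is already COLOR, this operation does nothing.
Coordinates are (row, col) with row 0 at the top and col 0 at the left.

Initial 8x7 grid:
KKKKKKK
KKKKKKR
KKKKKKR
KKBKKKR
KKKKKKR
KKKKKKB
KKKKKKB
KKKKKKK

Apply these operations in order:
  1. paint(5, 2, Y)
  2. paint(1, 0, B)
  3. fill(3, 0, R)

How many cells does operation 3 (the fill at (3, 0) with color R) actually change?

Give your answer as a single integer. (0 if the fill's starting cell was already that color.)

After op 1 paint(5,2,Y):
KKKKKKK
KKKKKKR
KKKKKKR
KKBKKKR
KKKKKKR
KKYKKKB
KKKKKKB
KKKKKKK
After op 2 paint(1,0,B):
KKKKKKK
BKKKKKR
KKKKKKR
KKBKKKR
KKKKKKR
KKYKKKB
KKKKKKB
KKKKKKK
After op 3 fill(3,0,R) [47 cells changed]:
RRRRRRR
BRRRRRR
RRRRRRR
RRBRRRR
RRRRRRR
RRYRRRB
RRRRRRB
RRRRRRR

Answer: 47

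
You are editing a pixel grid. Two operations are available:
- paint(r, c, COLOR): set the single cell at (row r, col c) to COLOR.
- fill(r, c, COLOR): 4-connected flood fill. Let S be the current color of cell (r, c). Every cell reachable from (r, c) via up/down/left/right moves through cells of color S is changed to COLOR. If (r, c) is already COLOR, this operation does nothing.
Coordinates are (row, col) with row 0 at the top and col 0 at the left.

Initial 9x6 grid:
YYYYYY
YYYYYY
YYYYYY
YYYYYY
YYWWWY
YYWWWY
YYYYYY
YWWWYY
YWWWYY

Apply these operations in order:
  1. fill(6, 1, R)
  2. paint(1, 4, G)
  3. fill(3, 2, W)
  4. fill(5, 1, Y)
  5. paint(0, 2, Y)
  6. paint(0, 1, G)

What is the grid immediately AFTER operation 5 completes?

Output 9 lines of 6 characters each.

After op 1 fill(6,1,R) [42 cells changed]:
RRRRRR
RRRRRR
RRRRRR
RRRRRR
RRWWWR
RRWWWR
RRRRRR
RWWWRR
RWWWRR
After op 2 paint(1,4,G):
RRRRRR
RRRRGR
RRRRRR
RRRRRR
RRWWWR
RRWWWR
RRRRRR
RWWWRR
RWWWRR
After op 3 fill(3,2,W) [41 cells changed]:
WWWWWW
WWWWGW
WWWWWW
WWWWWW
WWWWWW
WWWWWW
WWWWWW
WWWWWW
WWWWWW
After op 4 fill(5,1,Y) [53 cells changed]:
YYYYYY
YYYYGY
YYYYYY
YYYYYY
YYYYYY
YYYYYY
YYYYYY
YYYYYY
YYYYYY
After op 5 paint(0,2,Y):
YYYYYY
YYYYGY
YYYYYY
YYYYYY
YYYYYY
YYYYYY
YYYYYY
YYYYYY
YYYYYY

Answer: YYYYYY
YYYYGY
YYYYYY
YYYYYY
YYYYYY
YYYYYY
YYYYYY
YYYYYY
YYYYYY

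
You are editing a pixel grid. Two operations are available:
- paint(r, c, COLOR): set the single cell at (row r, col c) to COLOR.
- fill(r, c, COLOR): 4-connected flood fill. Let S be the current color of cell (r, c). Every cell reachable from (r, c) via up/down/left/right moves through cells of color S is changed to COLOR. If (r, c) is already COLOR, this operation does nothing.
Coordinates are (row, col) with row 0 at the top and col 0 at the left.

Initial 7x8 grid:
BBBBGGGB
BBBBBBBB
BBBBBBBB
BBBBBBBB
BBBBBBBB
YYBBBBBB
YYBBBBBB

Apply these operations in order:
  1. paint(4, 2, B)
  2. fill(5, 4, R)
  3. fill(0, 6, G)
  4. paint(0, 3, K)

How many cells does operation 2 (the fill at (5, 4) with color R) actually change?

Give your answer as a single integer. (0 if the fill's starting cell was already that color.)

After op 1 paint(4,2,B):
BBBBGGGB
BBBBBBBB
BBBBBBBB
BBBBBBBB
BBBBBBBB
YYBBBBBB
YYBBBBBB
After op 2 fill(5,4,R) [49 cells changed]:
RRRRGGGR
RRRRRRRR
RRRRRRRR
RRRRRRRR
RRRRRRRR
YYRRRRRR
YYRRRRRR

Answer: 49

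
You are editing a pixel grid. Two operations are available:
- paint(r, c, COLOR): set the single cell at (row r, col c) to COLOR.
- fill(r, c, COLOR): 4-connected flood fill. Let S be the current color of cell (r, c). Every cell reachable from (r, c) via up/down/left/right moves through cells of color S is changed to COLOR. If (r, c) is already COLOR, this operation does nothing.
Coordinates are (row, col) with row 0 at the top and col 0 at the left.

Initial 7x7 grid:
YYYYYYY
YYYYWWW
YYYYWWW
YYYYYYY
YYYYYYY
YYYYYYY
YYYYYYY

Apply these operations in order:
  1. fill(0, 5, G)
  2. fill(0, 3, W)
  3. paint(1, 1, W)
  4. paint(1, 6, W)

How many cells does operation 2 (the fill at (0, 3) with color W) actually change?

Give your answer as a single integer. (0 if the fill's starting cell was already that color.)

After op 1 fill(0,5,G) [43 cells changed]:
GGGGGGG
GGGGWWW
GGGGWWW
GGGGGGG
GGGGGGG
GGGGGGG
GGGGGGG
After op 2 fill(0,3,W) [43 cells changed]:
WWWWWWW
WWWWWWW
WWWWWWW
WWWWWWW
WWWWWWW
WWWWWWW
WWWWWWW

Answer: 43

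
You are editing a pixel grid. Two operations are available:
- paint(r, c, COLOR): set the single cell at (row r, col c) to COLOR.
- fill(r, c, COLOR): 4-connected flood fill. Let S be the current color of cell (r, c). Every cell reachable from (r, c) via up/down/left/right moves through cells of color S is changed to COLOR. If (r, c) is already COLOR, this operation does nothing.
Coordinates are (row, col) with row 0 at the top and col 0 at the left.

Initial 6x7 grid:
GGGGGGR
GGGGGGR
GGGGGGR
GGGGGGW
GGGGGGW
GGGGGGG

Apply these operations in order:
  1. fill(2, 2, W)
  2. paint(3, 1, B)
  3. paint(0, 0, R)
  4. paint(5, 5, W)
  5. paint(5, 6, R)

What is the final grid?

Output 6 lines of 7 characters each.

Answer: RWWWWWR
WWWWWWR
WWWWWWR
WBWWWWW
WWWWWWW
WWWWWWR

Derivation:
After op 1 fill(2,2,W) [37 cells changed]:
WWWWWWR
WWWWWWR
WWWWWWR
WWWWWWW
WWWWWWW
WWWWWWW
After op 2 paint(3,1,B):
WWWWWWR
WWWWWWR
WWWWWWR
WBWWWWW
WWWWWWW
WWWWWWW
After op 3 paint(0,0,R):
RWWWWWR
WWWWWWR
WWWWWWR
WBWWWWW
WWWWWWW
WWWWWWW
After op 4 paint(5,5,W):
RWWWWWR
WWWWWWR
WWWWWWR
WBWWWWW
WWWWWWW
WWWWWWW
After op 5 paint(5,6,R):
RWWWWWR
WWWWWWR
WWWWWWR
WBWWWWW
WWWWWWW
WWWWWWR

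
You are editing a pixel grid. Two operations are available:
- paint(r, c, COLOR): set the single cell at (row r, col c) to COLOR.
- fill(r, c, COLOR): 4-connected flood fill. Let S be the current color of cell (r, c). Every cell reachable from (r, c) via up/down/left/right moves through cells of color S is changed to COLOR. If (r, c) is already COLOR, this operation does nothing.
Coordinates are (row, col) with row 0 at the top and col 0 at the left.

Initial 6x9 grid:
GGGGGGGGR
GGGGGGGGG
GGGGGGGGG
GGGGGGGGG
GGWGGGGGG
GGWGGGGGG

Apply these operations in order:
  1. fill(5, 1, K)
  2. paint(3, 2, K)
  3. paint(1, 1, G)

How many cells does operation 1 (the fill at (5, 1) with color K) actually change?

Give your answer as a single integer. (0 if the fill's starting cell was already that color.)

After op 1 fill(5,1,K) [51 cells changed]:
KKKKKKKKR
KKKKKKKKK
KKKKKKKKK
KKKKKKKKK
KKWKKKKKK
KKWKKKKKK

Answer: 51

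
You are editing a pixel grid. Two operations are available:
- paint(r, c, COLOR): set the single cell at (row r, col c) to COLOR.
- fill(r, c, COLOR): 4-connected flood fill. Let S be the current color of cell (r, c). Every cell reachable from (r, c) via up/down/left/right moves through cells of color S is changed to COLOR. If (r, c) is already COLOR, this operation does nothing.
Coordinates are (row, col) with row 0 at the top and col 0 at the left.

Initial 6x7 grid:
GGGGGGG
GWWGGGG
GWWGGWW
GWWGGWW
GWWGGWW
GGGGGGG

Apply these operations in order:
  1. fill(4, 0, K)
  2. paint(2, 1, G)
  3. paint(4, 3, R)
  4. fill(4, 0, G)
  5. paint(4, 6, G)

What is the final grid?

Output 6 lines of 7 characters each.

After op 1 fill(4,0,K) [28 cells changed]:
KKKKKKK
KWWKKKK
KWWKKWW
KWWKKWW
KWWKKWW
KKKKKKK
After op 2 paint(2,1,G):
KKKKKKK
KWWKKKK
KGWKKWW
KWWKKWW
KWWKKWW
KKKKKKK
After op 3 paint(4,3,R):
KKKKKKK
KWWKKKK
KGWKKWW
KWWKKWW
KWWRKWW
KKKKKKK
After op 4 fill(4,0,G) [27 cells changed]:
GGGGGGG
GWWGGGG
GGWGGWW
GWWGGWW
GWWRGWW
GGGGGGG
After op 5 paint(4,6,G):
GGGGGGG
GWWGGGG
GGWGGWW
GWWGGWW
GWWRGWG
GGGGGGG

Answer: GGGGGGG
GWWGGGG
GGWGGWW
GWWGGWW
GWWRGWG
GGGGGGG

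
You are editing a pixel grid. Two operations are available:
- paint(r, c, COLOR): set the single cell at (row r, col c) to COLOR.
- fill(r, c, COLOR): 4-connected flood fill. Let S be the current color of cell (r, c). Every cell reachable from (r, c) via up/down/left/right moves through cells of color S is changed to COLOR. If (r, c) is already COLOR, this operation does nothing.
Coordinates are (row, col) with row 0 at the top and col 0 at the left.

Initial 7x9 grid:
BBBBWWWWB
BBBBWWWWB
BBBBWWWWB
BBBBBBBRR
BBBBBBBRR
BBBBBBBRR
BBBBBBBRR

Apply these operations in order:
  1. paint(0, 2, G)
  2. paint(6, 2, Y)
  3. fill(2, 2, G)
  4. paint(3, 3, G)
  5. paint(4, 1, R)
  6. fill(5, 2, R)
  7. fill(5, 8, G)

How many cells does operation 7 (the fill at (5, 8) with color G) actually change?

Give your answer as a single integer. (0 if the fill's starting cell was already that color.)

Answer: 47

Derivation:
After op 1 paint(0,2,G):
BBGBWWWWB
BBBBWWWWB
BBBBWWWWB
BBBBBBBRR
BBBBBBBRR
BBBBBBBRR
BBBBBBBRR
After op 2 paint(6,2,Y):
BBGBWWWWB
BBBBWWWWB
BBBBWWWWB
BBBBBBBRR
BBBBBBBRR
BBBBBBBRR
BBYBBBBRR
After op 3 fill(2,2,G) [38 cells changed]:
GGGGWWWWB
GGGGWWWWB
GGGGWWWWB
GGGGGGGRR
GGGGGGGRR
GGGGGGGRR
GGYGGGGRR
After op 4 paint(3,3,G):
GGGGWWWWB
GGGGWWWWB
GGGGWWWWB
GGGGGGGRR
GGGGGGGRR
GGGGGGGRR
GGYGGGGRR
After op 5 paint(4,1,R):
GGGGWWWWB
GGGGWWWWB
GGGGWWWWB
GGGGGGGRR
GRGGGGGRR
GGGGGGGRR
GGYGGGGRR
After op 6 fill(5,2,R) [38 cells changed]:
RRRRWWWWB
RRRRWWWWB
RRRRWWWWB
RRRRRRRRR
RRRRRRRRR
RRRRRRRRR
RRYRRRRRR
After op 7 fill(5,8,G) [47 cells changed]:
GGGGWWWWB
GGGGWWWWB
GGGGWWWWB
GGGGGGGGG
GGGGGGGGG
GGGGGGGGG
GGYGGGGGG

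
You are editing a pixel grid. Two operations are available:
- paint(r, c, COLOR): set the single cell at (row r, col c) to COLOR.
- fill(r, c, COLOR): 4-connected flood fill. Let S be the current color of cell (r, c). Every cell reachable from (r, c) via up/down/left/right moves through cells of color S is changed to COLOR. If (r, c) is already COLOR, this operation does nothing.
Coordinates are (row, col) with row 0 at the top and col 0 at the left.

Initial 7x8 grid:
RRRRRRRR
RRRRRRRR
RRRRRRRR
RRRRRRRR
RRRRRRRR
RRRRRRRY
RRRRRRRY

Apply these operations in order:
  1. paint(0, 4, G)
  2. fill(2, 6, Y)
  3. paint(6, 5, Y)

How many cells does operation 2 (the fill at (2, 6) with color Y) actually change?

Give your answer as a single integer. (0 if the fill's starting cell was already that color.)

Answer: 53

Derivation:
After op 1 paint(0,4,G):
RRRRGRRR
RRRRRRRR
RRRRRRRR
RRRRRRRR
RRRRRRRR
RRRRRRRY
RRRRRRRY
After op 2 fill(2,6,Y) [53 cells changed]:
YYYYGYYY
YYYYYYYY
YYYYYYYY
YYYYYYYY
YYYYYYYY
YYYYYYYY
YYYYYYYY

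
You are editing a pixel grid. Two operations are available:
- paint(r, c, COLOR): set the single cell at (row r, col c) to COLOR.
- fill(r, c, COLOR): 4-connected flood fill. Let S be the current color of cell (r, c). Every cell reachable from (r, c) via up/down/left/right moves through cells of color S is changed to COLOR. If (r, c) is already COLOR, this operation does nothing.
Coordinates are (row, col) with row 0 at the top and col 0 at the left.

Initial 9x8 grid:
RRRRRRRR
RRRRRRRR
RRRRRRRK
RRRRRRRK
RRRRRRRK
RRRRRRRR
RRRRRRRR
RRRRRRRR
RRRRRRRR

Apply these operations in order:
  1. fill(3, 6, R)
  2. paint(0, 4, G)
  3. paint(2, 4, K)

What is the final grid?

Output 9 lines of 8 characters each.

Answer: RRRRGRRR
RRRRRRRR
RRRRKRRK
RRRRRRRK
RRRRRRRK
RRRRRRRR
RRRRRRRR
RRRRRRRR
RRRRRRRR

Derivation:
After op 1 fill(3,6,R) [0 cells changed]:
RRRRRRRR
RRRRRRRR
RRRRRRRK
RRRRRRRK
RRRRRRRK
RRRRRRRR
RRRRRRRR
RRRRRRRR
RRRRRRRR
After op 2 paint(0,4,G):
RRRRGRRR
RRRRRRRR
RRRRRRRK
RRRRRRRK
RRRRRRRK
RRRRRRRR
RRRRRRRR
RRRRRRRR
RRRRRRRR
After op 3 paint(2,4,K):
RRRRGRRR
RRRRRRRR
RRRRKRRK
RRRRRRRK
RRRRRRRK
RRRRRRRR
RRRRRRRR
RRRRRRRR
RRRRRRRR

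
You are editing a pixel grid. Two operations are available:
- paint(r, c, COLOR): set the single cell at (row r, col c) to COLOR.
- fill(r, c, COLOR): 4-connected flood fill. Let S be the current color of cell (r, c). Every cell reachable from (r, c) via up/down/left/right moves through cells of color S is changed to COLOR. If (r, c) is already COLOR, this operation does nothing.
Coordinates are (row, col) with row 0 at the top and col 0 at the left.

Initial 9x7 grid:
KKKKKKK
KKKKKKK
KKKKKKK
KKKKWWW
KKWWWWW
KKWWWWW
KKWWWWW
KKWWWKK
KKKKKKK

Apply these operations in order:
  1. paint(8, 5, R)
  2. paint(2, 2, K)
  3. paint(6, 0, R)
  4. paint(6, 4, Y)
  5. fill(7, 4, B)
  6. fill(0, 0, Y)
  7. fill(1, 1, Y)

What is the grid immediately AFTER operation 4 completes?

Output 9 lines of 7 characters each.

After op 1 paint(8,5,R):
KKKKKKK
KKKKKKK
KKKKKKK
KKKKWWW
KKWWWWW
KKWWWWW
KKWWWWW
KKWWWKK
KKKKKRK
After op 2 paint(2,2,K):
KKKKKKK
KKKKKKK
KKKKKKK
KKKKWWW
KKWWWWW
KKWWWWW
KKWWWWW
KKWWWKK
KKKKKRK
After op 3 paint(6,0,R):
KKKKKKK
KKKKKKK
KKKKKKK
KKKKWWW
KKWWWWW
KKWWWWW
RKWWWWW
KKWWWKK
KKKKKRK
After op 4 paint(6,4,Y):
KKKKKKK
KKKKKKK
KKKKKKK
KKKKWWW
KKWWWWW
KKWWWWW
RKWWYWW
KKWWWKK
KKKKKRK

Answer: KKKKKKK
KKKKKKK
KKKKKKK
KKKKWWW
KKWWWWW
KKWWWWW
RKWWYWW
KKWWWKK
KKKKKRK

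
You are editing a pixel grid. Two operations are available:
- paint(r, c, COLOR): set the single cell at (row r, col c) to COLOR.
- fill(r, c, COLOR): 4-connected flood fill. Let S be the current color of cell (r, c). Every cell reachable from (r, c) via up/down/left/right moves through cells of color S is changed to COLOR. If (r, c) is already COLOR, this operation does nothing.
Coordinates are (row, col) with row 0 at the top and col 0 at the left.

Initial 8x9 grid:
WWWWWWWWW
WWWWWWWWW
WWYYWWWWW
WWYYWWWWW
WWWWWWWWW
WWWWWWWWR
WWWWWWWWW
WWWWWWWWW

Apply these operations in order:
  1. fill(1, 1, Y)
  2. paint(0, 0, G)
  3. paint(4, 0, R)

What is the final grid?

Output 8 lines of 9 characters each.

After op 1 fill(1,1,Y) [67 cells changed]:
YYYYYYYYY
YYYYYYYYY
YYYYYYYYY
YYYYYYYYY
YYYYYYYYY
YYYYYYYYR
YYYYYYYYY
YYYYYYYYY
After op 2 paint(0,0,G):
GYYYYYYYY
YYYYYYYYY
YYYYYYYYY
YYYYYYYYY
YYYYYYYYY
YYYYYYYYR
YYYYYYYYY
YYYYYYYYY
After op 3 paint(4,0,R):
GYYYYYYYY
YYYYYYYYY
YYYYYYYYY
YYYYYYYYY
RYYYYYYYY
YYYYYYYYR
YYYYYYYYY
YYYYYYYYY

Answer: GYYYYYYYY
YYYYYYYYY
YYYYYYYYY
YYYYYYYYY
RYYYYYYYY
YYYYYYYYR
YYYYYYYYY
YYYYYYYYY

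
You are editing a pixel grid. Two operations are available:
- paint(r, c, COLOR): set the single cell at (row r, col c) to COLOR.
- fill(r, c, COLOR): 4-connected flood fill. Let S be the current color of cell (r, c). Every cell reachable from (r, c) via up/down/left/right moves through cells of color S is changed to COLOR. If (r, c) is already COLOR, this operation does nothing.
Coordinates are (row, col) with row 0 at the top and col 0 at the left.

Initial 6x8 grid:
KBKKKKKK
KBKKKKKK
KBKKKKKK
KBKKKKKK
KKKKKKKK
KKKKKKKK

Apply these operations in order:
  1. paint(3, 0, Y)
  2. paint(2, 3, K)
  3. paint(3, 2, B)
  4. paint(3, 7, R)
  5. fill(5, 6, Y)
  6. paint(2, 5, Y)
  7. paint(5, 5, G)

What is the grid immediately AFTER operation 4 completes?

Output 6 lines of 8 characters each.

After op 1 paint(3,0,Y):
KBKKKKKK
KBKKKKKK
KBKKKKKK
YBKKKKKK
KKKKKKKK
KKKKKKKK
After op 2 paint(2,3,K):
KBKKKKKK
KBKKKKKK
KBKKKKKK
YBKKKKKK
KKKKKKKK
KKKKKKKK
After op 3 paint(3,2,B):
KBKKKKKK
KBKKKKKK
KBKKKKKK
YBBKKKKK
KKKKKKKK
KKKKKKKK
After op 4 paint(3,7,R):
KBKKKKKK
KBKKKKKK
KBKKKKKK
YBBKKKKR
KKKKKKKK
KKKKKKKK

Answer: KBKKKKKK
KBKKKKKK
KBKKKKKK
YBBKKKKR
KKKKKKKK
KKKKKKKK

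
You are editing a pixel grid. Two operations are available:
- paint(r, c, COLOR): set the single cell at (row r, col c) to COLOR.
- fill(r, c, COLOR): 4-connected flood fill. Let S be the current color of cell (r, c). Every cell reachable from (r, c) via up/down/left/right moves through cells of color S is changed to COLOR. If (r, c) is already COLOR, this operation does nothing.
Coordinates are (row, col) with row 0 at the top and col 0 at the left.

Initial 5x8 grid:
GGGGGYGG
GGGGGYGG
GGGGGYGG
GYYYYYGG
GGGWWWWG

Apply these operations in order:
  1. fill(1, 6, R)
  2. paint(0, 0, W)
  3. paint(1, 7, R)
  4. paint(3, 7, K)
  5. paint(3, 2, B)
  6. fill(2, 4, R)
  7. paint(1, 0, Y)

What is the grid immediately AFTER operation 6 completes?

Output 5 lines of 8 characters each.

Answer: WRRRRYRR
RRRRRYRR
RRRRRYRR
RYBYYYRK
RRRWWWWR

Derivation:
After op 1 fill(1,6,R) [9 cells changed]:
GGGGGYRR
GGGGGYRR
GGGGGYRR
GYYYYYRR
GGGWWWWR
After op 2 paint(0,0,W):
WGGGGYRR
GGGGGYRR
GGGGGYRR
GYYYYYRR
GGGWWWWR
After op 3 paint(1,7,R):
WGGGGYRR
GGGGGYRR
GGGGGYRR
GYYYYYRR
GGGWWWWR
After op 4 paint(3,7,K):
WGGGGYRR
GGGGGYRR
GGGGGYRR
GYYYYYRK
GGGWWWWR
After op 5 paint(3,2,B):
WGGGGYRR
GGGGGYRR
GGGGGYRR
GYBYYYRK
GGGWWWWR
After op 6 fill(2,4,R) [18 cells changed]:
WRRRRYRR
RRRRRYRR
RRRRRYRR
RYBYYYRK
RRRWWWWR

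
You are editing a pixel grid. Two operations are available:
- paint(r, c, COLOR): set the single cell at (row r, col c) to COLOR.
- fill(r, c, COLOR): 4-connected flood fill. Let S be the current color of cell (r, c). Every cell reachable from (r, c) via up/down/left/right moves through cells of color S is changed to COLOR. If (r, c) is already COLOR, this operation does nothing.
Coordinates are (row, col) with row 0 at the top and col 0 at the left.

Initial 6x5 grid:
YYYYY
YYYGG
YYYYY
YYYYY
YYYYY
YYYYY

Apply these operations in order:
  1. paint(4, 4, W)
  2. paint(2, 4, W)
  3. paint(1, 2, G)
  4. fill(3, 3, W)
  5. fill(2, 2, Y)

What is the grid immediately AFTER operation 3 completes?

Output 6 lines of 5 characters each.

Answer: YYYYY
YYGGG
YYYYW
YYYYY
YYYYW
YYYYY

Derivation:
After op 1 paint(4,4,W):
YYYYY
YYYGG
YYYYY
YYYYY
YYYYW
YYYYY
After op 2 paint(2,4,W):
YYYYY
YYYGG
YYYYW
YYYYY
YYYYW
YYYYY
After op 3 paint(1,2,G):
YYYYY
YYGGG
YYYYW
YYYYY
YYYYW
YYYYY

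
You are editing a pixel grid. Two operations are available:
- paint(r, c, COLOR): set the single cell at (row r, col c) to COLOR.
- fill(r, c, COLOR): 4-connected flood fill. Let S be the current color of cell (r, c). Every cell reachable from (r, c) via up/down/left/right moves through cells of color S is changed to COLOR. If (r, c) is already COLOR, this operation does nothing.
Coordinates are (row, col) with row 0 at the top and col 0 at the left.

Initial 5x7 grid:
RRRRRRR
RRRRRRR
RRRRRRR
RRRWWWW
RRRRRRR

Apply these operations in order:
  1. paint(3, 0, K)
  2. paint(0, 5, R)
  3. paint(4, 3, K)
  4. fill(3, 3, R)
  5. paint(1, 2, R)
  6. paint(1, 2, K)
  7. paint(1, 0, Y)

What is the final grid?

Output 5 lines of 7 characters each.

After op 1 paint(3,0,K):
RRRRRRR
RRRRRRR
RRRRRRR
KRRWWWW
RRRRRRR
After op 2 paint(0,5,R):
RRRRRRR
RRRRRRR
RRRRRRR
KRRWWWW
RRRRRRR
After op 3 paint(4,3,K):
RRRRRRR
RRRRRRR
RRRRRRR
KRRWWWW
RRRKRRR
After op 4 fill(3,3,R) [4 cells changed]:
RRRRRRR
RRRRRRR
RRRRRRR
KRRRRRR
RRRKRRR
After op 5 paint(1,2,R):
RRRRRRR
RRRRRRR
RRRRRRR
KRRRRRR
RRRKRRR
After op 6 paint(1,2,K):
RRRRRRR
RRKRRRR
RRRRRRR
KRRRRRR
RRRKRRR
After op 7 paint(1,0,Y):
RRRRRRR
YRKRRRR
RRRRRRR
KRRRRRR
RRRKRRR

Answer: RRRRRRR
YRKRRRR
RRRRRRR
KRRRRRR
RRRKRRR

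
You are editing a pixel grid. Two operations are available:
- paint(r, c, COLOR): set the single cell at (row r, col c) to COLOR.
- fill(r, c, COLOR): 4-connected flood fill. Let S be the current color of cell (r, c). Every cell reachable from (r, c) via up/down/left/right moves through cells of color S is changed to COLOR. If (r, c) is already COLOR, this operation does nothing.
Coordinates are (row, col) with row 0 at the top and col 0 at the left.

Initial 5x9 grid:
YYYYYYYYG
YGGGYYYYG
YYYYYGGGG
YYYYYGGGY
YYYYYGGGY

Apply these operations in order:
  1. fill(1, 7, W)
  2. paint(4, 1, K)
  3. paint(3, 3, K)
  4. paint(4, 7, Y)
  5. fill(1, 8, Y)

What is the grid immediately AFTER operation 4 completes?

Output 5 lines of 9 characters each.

After op 1 fill(1,7,W) [28 cells changed]:
WWWWWWWWG
WGGGWWWWG
WWWWWGGGG
WWWWWGGGY
WWWWWGGGY
After op 2 paint(4,1,K):
WWWWWWWWG
WGGGWWWWG
WWWWWGGGG
WWWWWGGGY
WKWWWGGGY
After op 3 paint(3,3,K):
WWWWWWWWG
WGGGWWWWG
WWWWWGGGG
WWWKWGGGY
WKWWWGGGY
After op 4 paint(4,7,Y):
WWWWWWWWG
WGGGWWWWG
WWWWWGGGG
WWWKWGGGY
WKWWWGGYY

Answer: WWWWWWWWG
WGGGWWWWG
WWWWWGGGG
WWWKWGGGY
WKWWWGGYY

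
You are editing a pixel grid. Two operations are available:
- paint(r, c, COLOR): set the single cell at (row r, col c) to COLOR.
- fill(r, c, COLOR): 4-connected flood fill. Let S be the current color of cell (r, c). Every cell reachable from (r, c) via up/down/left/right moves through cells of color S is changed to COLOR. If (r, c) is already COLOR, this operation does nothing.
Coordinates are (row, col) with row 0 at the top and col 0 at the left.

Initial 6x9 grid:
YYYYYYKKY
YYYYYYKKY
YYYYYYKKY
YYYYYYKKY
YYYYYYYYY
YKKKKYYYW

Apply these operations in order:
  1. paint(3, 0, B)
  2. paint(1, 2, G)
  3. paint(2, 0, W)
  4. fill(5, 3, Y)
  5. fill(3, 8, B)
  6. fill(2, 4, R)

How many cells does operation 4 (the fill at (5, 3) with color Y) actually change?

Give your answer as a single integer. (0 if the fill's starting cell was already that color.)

Answer: 4

Derivation:
After op 1 paint(3,0,B):
YYYYYYKKY
YYYYYYKKY
YYYYYYKKY
BYYYYYKKY
YYYYYYYYY
YKKKKYYYW
After op 2 paint(1,2,G):
YYYYYYKKY
YYGYYYKKY
YYYYYYKKY
BYYYYYKKY
YYYYYYYYY
YKKKKYYYW
After op 3 paint(2,0,W):
YYYYYYKKY
YYGYYYKKY
WYYYYYKKY
BYYYYYKKY
YYYYYYYYY
YKKKKYYYW
After op 4 fill(5,3,Y) [4 cells changed]:
YYYYYYKKY
YYGYYYKKY
WYYYYYKKY
BYYYYYKKY
YYYYYYYYY
YYYYYYYYW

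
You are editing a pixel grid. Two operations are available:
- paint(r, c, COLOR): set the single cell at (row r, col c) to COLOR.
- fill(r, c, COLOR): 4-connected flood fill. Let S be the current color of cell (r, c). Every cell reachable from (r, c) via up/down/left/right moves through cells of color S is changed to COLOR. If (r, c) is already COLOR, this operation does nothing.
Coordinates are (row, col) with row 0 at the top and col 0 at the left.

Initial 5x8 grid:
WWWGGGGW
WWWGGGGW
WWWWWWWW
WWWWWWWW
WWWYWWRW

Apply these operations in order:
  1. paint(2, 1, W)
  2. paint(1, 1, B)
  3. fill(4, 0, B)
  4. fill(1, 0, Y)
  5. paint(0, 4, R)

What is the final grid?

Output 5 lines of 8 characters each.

Answer: YYYGRGGY
YYYGGGGY
YYYYYYYY
YYYYYYYY
YYYYYYRY

Derivation:
After op 1 paint(2,1,W):
WWWGGGGW
WWWGGGGW
WWWWWWWW
WWWWWWWW
WWWYWWRW
After op 2 paint(1,1,B):
WWWGGGGW
WBWGGGGW
WWWWWWWW
WWWWWWWW
WWWYWWRW
After op 3 fill(4,0,B) [29 cells changed]:
BBBGGGGB
BBBGGGGB
BBBBBBBB
BBBBBBBB
BBBYBBRB
After op 4 fill(1,0,Y) [30 cells changed]:
YYYGGGGY
YYYGGGGY
YYYYYYYY
YYYYYYYY
YYYYYYRY
After op 5 paint(0,4,R):
YYYGRGGY
YYYGGGGY
YYYYYYYY
YYYYYYYY
YYYYYYRY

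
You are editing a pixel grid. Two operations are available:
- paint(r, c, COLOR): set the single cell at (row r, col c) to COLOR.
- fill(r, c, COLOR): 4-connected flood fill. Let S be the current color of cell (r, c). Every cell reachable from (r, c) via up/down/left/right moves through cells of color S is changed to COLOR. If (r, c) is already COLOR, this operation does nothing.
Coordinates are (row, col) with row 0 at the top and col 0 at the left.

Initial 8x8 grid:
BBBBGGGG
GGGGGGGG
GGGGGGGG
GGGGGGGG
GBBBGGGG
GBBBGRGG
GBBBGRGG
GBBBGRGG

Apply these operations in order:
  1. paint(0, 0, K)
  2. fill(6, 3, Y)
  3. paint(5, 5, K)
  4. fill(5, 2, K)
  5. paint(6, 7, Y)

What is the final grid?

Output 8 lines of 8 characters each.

Answer: KBBBGGGG
GGGGGGGG
GGGGGGGG
GGGGGGGG
GKKKGGGG
GKKKGKGG
GKKKGRGY
GKKKGRGG

Derivation:
After op 1 paint(0,0,K):
KBBBGGGG
GGGGGGGG
GGGGGGGG
GGGGGGGG
GBBBGGGG
GBBBGRGG
GBBBGRGG
GBBBGRGG
After op 2 fill(6,3,Y) [12 cells changed]:
KBBBGGGG
GGGGGGGG
GGGGGGGG
GGGGGGGG
GYYYGGGG
GYYYGRGG
GYYYGRGG
GYYYGRGG
After op 3 paint(5,5,K):
KBBBGGGG
GGGGGGGG
GGGGGGGG
GGGGGGGG
GYYYGGGG
GYYYGKGG
GYYYGRGG
GYYYGRGG
After op 4 fill(5,2,K) [12 cells changed]:
KBBBGGGG
GGGGGGGG
GGGGGGGG
GGGGGGGG
GKKKGGGG
GKKKGKGG
GKKKGRGG
GKKKGRGG
After op 5 paint(6,7,Y):
KBBBGGGG
GGGGGGGG
GGGGGGGG
GGGGGGGG
GKKKGGGG
GKKKGKGG
GKKKGRGY
GKKKGRGG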